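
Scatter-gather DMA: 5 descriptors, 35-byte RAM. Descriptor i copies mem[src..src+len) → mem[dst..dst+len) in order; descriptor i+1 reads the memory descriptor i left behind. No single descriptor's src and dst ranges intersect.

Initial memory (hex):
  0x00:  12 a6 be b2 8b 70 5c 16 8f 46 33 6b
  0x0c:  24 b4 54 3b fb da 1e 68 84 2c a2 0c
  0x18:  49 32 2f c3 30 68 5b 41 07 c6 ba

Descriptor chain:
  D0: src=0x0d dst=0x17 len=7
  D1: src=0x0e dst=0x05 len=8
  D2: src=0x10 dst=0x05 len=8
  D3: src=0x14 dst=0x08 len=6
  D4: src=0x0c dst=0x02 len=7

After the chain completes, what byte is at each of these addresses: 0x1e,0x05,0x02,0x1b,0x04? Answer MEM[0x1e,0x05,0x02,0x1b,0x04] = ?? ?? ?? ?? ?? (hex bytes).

MEM[0x1e,0x05,0x02,0x1b,0x04] = 5b 3b 54 da 54

#0 dst[0x17+7] := {0xb4,0x54,0x3b,0xfb,0xda,0x1e,0x68}
#1 dst[0x05+8] := {0x54,0x3b,0xfb,0xda,0x1e,0x68,0x84,0x2c}
#2 dst[0x05+8] := {0xfb,0xda,0x1e,0x68,0x84,0x2c,0xa2,0xb4}
#3 dst[0x08+6] := {0x84,0x2c,0xa2,0xb4,0x54,0x3b}
#4 dst[0x02+7] := {0x54,0x3b,0x54,0x3b,0xfb,0xda,0x1e}
query mem[0x1e]=0x5b, mem[0x05]=0x3b, mem[0x02]=0x54, mem[0x1b]=0xda, mem[0x04]=0x54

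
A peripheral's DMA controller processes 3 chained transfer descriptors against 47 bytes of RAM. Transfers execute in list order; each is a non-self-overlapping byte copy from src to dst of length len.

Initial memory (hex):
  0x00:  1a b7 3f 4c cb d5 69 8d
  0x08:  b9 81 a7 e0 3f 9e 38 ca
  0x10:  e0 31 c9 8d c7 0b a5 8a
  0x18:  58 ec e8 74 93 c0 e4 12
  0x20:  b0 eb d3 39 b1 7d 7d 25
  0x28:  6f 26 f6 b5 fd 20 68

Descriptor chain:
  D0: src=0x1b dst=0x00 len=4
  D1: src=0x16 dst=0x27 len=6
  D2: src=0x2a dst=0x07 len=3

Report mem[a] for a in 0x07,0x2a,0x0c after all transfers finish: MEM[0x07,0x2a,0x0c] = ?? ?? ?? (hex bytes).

D0: mem[0x00..0x03] <- [74 93 c0 e4]
D1: mem[0x27..0x2c] <- [a5 8a 58 ec e8 74]
D2: mem[0x07..0x09] <- [ec e8 74]
query mem[0x07]=0xec, mem[0x2a]=0xec, mem[0x0c]=0x3f

MEM[0x07,0x2a,0x0c] = ec ec 3f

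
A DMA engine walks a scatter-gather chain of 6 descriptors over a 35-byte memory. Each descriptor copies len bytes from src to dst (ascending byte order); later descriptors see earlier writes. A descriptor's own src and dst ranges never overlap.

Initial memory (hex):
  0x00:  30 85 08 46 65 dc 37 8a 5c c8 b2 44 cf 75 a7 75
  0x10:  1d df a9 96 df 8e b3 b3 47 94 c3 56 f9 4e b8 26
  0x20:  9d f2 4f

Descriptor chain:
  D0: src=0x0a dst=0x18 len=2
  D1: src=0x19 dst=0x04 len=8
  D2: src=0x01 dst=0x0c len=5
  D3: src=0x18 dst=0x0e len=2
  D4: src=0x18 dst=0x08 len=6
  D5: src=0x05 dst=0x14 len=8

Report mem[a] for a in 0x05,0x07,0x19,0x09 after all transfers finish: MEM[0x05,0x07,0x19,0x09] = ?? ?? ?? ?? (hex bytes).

[0] 0x0a->0x18 len=2 : b2 44
[1] 0x19->0x04 len=8 : 44 c3 56 f9 4e b8 26 9d
[2] 0x01->0x0c len=5 : 85 08 46 44 c3
[3] 0x18->0x0e len=2 : b2 44
[4] 0x18->0x08 len=6 : b2 44 c3 56 f9 4e
[5] 0x05->0x14 len=8 : c3 56 f9 b2 44 c3 56 f9
query mem[0x05]=0xc3, mem[0x07]=0xf9, mem[0x19]=0xc3, mem[0x09]=0x44

MEM[0x05,0x07,0x19,0x09] = c3 f9 c3 44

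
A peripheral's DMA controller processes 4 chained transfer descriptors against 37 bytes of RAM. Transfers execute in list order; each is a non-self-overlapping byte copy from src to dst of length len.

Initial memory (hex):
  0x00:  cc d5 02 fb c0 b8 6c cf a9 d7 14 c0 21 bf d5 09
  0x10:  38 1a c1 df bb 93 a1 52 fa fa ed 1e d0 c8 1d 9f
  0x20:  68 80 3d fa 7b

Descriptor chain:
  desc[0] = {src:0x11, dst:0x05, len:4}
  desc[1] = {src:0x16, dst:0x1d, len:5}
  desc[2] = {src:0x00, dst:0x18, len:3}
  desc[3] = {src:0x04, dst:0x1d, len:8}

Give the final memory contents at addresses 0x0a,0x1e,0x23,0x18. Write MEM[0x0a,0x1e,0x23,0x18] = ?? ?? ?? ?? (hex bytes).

MEM[0x0a,0x1e,0x23,0x18] = 14 1a 14 cc

D0: mem[0x05..0x08] <- [1a c1 df bb]
D1: mem[0x1d..0x21] <- [a1 52 fa fa ed]
D2: mem[0x18..0x1a] <- [cc d5 02]
D3: mem[0x1d..0x24] <- [c0 1a c1 df bb d7 14 c0]
query mem[0x0a]=0x14, mem[0x1e]=0x1a, mem[0x23]=0x14, mem[0x18]=0xcc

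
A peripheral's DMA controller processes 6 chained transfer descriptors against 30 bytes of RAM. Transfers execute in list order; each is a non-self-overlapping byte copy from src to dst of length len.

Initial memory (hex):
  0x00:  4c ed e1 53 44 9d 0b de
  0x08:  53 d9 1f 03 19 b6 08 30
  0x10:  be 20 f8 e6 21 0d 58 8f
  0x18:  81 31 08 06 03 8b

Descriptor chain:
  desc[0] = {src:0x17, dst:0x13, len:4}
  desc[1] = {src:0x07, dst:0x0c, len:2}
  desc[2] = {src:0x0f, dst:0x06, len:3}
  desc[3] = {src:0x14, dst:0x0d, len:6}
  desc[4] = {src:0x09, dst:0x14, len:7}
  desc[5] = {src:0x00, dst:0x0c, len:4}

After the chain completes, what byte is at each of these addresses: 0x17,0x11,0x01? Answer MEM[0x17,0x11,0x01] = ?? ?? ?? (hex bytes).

MEM[0x17,0x11,0x01] = de 81 ed

  after D0: wrote 4B at 0x13 = 8f813108
  after D1: wrote 2B at 0x0c = de53
  after D2: wrote 3B at 0x06 = 30be20
  after D3: wrote 6B at 0x0d = 8131088f8131
  after D4: wrote 7B at 0x14 = d91f03de813108
  after D5: wrote 4B at 0x0c = 4cede153
query mem[0x17]=0xde, mem[0x11]=0x81, mem[0x01]=0xed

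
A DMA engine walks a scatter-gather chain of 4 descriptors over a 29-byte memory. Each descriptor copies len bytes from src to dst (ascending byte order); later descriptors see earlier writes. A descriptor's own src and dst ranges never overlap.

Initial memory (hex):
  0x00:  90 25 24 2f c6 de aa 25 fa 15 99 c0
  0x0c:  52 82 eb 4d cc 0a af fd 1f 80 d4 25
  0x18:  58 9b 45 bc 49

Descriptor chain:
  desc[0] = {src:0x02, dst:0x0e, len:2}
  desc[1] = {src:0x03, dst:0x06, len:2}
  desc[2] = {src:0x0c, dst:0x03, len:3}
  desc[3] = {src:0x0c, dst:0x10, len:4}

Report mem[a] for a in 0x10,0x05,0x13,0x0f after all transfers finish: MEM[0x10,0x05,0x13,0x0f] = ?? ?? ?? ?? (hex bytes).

  after D0: wrote 2B at 0x0e = 242f
  after D1: wrote 2B at 0x06 = 2fc6
  after D2: wrote 3B at 0x03 = 528224
  after D3: wrote 4B at 0x10 = 5282242f
query mem[0x10]=0x52, mem[0x05]=0x24, mem[0x13]=0x2f, mem[0x0f]=0x2f

MEM[0x10,0x05,0x13,0x0f] = 52 24 2f 2f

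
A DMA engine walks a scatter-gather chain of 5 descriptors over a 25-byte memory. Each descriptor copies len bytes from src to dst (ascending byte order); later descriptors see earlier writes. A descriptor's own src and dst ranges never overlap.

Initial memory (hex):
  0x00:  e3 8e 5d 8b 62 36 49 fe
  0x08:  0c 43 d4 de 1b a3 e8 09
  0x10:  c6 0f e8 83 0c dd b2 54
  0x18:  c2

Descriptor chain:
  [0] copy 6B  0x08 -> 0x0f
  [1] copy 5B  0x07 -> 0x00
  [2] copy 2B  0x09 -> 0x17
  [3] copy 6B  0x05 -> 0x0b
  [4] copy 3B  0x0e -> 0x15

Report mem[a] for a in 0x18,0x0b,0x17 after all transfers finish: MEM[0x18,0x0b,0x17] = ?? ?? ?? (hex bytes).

MEM[0x18,0x0b,0x17] = d4 36 d4

#0 dst[0x0f+6] := {0x0c,0x43,0xd4,0xde,0x1b,0xa3}
#1 dst[0x00+5] := {0xfe,0x0c,0x43,0xd4,0xde}
#2 dst[0x17+2] := {0x43,0xd4}
#3 dst[0x0b+6] := {0x36,0x49,0xfe,0x0c,0x43,0xd4}
#4 dst[0x15+3] := {0x0c,0x43,0xd4}
query mem[0x18]=0xd4, mem[0x0b]=0x36, mem[0x17]=0xd4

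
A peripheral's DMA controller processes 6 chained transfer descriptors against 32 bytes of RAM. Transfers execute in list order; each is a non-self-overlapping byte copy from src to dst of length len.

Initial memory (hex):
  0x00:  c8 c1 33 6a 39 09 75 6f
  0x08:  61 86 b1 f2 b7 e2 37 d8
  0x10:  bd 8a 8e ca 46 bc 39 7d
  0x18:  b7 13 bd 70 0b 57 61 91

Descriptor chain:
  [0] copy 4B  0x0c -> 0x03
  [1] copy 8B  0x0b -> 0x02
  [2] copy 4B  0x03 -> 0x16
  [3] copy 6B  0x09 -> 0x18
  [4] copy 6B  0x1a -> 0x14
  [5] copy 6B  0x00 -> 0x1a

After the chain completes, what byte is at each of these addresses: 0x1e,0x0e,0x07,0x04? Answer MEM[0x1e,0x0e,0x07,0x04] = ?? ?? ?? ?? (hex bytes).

MEM[0x1e,0x0e,0x07,0x04] = e2 37 bd e2

D0: mem[0x03..0x06] <- [b7 e2 37 d8]
D1: mem[0x02..0x09] <- [f2 b7 e2 37 d8 bd 8a 8e]
D2: mem[0x16..0x19] <- [b7 e2 37 d8]
D3: mem[0x18..0x1d] <- [8e b1 f2 b7 e2 37]
D4: mem[0x14..0x19] <- [f2 b7 e2 37 61 91]
D5: mem[0x1a..0x1f] <- [c8 c1 f2 b7 e2 37]
query mem[0x1e]=0xe2, mem[0x0e]=0x37, mem[0x07]=0xbd, mem[0x04]=0xe2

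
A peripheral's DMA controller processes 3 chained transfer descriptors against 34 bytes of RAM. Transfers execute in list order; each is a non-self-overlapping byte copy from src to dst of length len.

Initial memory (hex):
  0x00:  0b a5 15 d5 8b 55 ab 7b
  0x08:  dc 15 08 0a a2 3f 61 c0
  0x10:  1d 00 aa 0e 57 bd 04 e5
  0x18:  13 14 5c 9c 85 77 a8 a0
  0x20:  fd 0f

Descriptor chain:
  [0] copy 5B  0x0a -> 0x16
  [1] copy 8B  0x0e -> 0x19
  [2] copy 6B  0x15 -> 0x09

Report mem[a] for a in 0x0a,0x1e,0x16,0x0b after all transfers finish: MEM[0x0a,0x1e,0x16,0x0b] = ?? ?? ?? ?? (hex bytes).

MEM[0x0a,0x1e,0x16,0x0b] = 08 0e 08 0a

#0 dst[0x16+5] := {0x08,0x0a,0xa2,0x3f,0x61}
#1 dst[0x19+8] := {0x61,0xc0,0x1d,0x00,0xaa,0x0e,0x57,0xbd}
#2 dst[0x09+6] := {0xbd,0x08,0x0a,0xa2,0x61,0xc0}
query mem[0x0a]=0x08, mem[0x1e]=0x0e, mem[0x16]=0x08, mem[0x0b]=0x0a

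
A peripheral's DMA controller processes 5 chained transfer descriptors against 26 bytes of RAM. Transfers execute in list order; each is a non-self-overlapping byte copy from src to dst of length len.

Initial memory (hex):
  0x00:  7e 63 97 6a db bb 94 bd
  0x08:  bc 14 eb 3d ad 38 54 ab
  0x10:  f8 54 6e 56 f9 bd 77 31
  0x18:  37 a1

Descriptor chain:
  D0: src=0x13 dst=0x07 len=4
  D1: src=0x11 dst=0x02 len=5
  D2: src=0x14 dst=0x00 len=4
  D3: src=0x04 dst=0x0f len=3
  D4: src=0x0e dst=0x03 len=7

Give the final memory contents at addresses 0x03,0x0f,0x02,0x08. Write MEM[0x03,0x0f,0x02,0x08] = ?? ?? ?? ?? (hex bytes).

#0 dst[0x07+4] := {0x56,0xf9,0xbd,0x77}
#1 dst[0x02+5] := {0x54,0x6e,0x56,0xf9,0xbd}
#2 dst[0x00+4] := {0xf9,0xbd,0x77,0x31}
#3 dst[0x0f+3] := {0x56,0xf9,0xbd}
#4 dst[0x03+7] := {0x54,0x56,0xf9,0xbd,0x6e,0x56,0xf9}
query mem[0x03]=0x54, mem[0x0f]=0x56, mem[0x02]=0x77, mem[0x08]=0x56

MEM[0x03,0x0f,0x02,0x08] = 54 56 77 56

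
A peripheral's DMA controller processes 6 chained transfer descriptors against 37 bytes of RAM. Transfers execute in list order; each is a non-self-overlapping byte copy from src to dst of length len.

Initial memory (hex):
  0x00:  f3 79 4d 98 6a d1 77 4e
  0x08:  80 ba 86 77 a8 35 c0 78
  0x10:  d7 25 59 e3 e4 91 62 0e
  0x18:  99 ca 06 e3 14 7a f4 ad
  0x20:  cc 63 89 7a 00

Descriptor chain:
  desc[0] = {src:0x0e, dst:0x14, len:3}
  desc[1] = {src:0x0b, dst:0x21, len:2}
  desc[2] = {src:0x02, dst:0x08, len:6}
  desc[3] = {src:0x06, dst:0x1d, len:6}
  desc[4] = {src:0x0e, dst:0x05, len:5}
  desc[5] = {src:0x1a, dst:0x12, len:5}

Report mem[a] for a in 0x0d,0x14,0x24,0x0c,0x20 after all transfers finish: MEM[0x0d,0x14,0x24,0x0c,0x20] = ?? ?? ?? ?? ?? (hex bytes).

MEM[0x0d,0x14,0x24,0x0c,0x20] = 4e 14 00 77 98

  after D0: wrote 3B at 0x14 = c078d7
  after D1: wrote 2B at 0x21 = 77a8
  after D2: wrote 6B at 0x08 = 4d986ad1774e
  after D3: wrote 6B at 0x1d = 774e4d986ad1
  after D4: wrote 5B at 0x05 = c078d72559
  after D5: wrote 5B at 0x12 = 06e314774e
query mem[0x0d]=0x4e, mem[0x14]=0x14, mem[0x24]=0x00, mem[0x0c]=0x77, mem[0x20]=0x98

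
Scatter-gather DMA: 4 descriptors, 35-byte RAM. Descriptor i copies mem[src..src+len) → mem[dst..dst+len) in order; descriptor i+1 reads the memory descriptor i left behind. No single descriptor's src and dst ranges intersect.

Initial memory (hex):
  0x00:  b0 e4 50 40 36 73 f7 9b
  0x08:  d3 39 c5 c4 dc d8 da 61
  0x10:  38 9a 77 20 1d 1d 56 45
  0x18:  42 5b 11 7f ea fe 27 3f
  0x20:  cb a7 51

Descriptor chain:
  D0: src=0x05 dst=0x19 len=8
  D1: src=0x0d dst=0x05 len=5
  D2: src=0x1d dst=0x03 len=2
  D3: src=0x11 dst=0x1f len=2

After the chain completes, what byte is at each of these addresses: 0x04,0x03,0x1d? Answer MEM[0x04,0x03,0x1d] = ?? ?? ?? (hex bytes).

MEM[0x04,0x03,0x1d] = c5 39 39

#0 dst[0x19+8] := {0x73,0xf7,0x9b,0xd3,0x39,0xc5,0xc4,0xdc}
#1 dst[0x05+5] := {0xd8,0xda,0x61,0x38,0x9a}
#2 dst[0x03+2] := {0x39,0xc5}
#3 dst[0x1f+2] := {0x9a,0x77}
query mem[0x04]=0xc5, mem[0x03]=0x39, mem[0x1d]=0x39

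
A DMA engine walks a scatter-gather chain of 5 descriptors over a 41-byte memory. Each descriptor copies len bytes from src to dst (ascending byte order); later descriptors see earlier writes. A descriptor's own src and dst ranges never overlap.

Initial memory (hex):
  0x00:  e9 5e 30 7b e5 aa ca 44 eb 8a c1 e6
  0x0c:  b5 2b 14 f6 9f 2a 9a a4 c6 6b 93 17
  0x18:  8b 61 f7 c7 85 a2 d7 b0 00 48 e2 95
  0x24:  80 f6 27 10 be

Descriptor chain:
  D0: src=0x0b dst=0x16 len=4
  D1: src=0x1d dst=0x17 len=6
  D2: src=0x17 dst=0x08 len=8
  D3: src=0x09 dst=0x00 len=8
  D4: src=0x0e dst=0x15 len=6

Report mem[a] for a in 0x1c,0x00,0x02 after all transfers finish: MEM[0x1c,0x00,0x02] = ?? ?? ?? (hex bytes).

  after D0: wrote 4B at 0x16 = e6b52b14
  after D1: wrote 6B at 0x17 = a2d7b00048e2
  after D2: wrote 8B at 0x08 = a2d7b00048e2a2d7
  after D3: wrote 8B at 0x00 = d7b00048e2a2d79f
  after D4: wrote 6B at 0x15 = a2d79f2a9aa4
query mem[0x1c]=0xe2, mem[0x00]=0xd7, mem[0x02]=0x00

MEM[0x1c,0x00,0x02] = e2 d7 00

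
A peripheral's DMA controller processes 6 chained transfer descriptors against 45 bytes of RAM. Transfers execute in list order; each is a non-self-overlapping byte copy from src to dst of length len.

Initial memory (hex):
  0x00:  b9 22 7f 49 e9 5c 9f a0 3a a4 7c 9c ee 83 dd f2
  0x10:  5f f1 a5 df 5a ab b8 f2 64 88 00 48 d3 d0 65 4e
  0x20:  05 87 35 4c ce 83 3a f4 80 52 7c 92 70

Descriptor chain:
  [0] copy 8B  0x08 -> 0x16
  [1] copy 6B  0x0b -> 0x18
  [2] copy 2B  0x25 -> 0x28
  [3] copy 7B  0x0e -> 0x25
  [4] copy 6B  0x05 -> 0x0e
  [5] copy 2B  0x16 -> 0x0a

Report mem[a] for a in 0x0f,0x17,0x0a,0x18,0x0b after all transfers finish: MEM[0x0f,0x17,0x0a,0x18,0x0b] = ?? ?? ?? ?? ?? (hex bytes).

D0: mem[0x16..0x1d] <- [3a a4 7c 9c ee 83 dd f2]
D1: mem[0x18..0x1d] <- [9c ee 83 dd f2 5f]
D2: mem[0x28..0x29] <- [83 3a]
D3: mem[0x25..0x2b] <- [dd f2 5f f1 a5 df 5a]
D4: mem[0x0e..0x13] <- [5c 9f a0 3a a4 7c]
D5: mem[0x0a..0x0b] <- [3a a4]
query mem[0x0f]=0x9f, mem[0x17]=0xa4, mem[0x0a]=0x3a, mem[0x18]=0x9c, mem[0x0b]=0xa4

MEM[0x0f,0x17,0x0a,0x18,0x0b] = 9f a4 3a 9c a4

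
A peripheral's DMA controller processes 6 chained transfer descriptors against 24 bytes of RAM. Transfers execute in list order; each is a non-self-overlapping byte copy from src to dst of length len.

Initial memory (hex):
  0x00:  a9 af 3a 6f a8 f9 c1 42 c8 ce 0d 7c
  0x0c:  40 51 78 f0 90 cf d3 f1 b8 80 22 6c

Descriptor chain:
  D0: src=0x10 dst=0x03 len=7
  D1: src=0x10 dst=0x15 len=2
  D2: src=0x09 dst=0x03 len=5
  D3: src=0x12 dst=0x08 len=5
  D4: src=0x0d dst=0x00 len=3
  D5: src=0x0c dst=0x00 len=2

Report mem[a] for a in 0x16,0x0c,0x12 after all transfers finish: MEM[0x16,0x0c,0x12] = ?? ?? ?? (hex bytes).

#0 dst[0x03+7] := {0x90,0xcf,0xd3,0xf1,0xb8,0x80,0x22}
#1 dst[0x15+2] := {0x90,0xcf}
#2 dst[0x03+5] := {0x22,0x0d,0x7c,0x40,0x51}
#3 dst[0x08+5] := {0xd3,0xf1,0xb8,0x90,0xcf}
#4 dst[0x00+3] := {0x51,0x78,0xf0}
#5 dst[0x00+2] := {0xcf,0x51}
query mem[0x16]=0xcf, mem[0x0c]=0xcf, mem[0x12]=0xd3

MEM[0x16,0x0c,0x12] = cf cf d3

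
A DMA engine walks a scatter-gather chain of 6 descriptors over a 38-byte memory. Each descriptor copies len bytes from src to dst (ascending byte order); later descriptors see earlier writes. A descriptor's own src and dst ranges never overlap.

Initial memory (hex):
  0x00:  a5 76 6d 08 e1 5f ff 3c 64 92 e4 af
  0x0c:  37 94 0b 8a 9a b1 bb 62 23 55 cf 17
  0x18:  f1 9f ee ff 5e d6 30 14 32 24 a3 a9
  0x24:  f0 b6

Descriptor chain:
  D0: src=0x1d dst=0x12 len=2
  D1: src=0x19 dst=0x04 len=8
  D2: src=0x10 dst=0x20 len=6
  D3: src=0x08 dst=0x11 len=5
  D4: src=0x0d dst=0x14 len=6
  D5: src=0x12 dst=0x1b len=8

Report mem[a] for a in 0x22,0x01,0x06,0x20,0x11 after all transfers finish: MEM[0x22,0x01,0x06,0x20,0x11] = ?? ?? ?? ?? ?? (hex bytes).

#0 dst[0x12+2] := {0xd6,0x30}
#1 dst[0x04+8] := {0x9f,0xee,0xff,0x5e,0xd6,0x30,0x14,0x32}
#2 dst[0x20+6] := {0x9a,0xb1,0xd6,0x30,0x23,0x55}
#3 dst[0x11+5] := {0xd6,0x30,0x14,0x32,0x37}
#4 dst[0x14+6] := {0x94,0x0b,0x8a,0x9a,0xd6,0x30}
#5 dst[0x1b+8] := {0x30,0x14,0x94,0x0b,0x8a,0x9a,0xd6,0x30}
query mem[0x22]=0x30, mem[0x01]=0x76, mem[0x06]=0xff, mem[0x20]=0x9a, mem[0x11]=0xd6

MEM[0x22,0x01,0x06,0x20,0x11] = 30 76 ff 9a d6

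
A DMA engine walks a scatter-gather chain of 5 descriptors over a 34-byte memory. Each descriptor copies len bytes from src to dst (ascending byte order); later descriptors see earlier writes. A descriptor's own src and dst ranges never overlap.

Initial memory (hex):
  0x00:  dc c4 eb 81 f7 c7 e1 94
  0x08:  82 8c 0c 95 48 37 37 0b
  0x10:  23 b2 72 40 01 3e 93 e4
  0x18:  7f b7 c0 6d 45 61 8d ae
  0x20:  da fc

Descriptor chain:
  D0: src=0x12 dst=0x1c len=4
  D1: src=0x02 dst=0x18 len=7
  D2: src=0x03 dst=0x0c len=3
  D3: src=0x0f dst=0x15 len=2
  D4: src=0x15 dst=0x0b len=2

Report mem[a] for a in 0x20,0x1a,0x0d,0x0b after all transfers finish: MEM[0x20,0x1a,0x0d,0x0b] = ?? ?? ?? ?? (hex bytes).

D0: mem[0x1c..0x1f] <- [72 40 01 3e]
D1: mem[0x18..0x1e] <- [eb 81 f7 c7 e1 94 82]
D2: mem[0x0c..0x0e] <- [81 f7 c7]
D3: mem[0x15..0x16] <- [0b 23]
D4: mem[0x0b..0x0c] <- [0b 23]
query mem[0x20]=0xda, mem[0x1a]=0xf7, mem[0x0d]=0xf7, mem[0x0b]=0x0b

MEM[0x20,0x1a,0x0d,0x0b] = da f7 f7 0b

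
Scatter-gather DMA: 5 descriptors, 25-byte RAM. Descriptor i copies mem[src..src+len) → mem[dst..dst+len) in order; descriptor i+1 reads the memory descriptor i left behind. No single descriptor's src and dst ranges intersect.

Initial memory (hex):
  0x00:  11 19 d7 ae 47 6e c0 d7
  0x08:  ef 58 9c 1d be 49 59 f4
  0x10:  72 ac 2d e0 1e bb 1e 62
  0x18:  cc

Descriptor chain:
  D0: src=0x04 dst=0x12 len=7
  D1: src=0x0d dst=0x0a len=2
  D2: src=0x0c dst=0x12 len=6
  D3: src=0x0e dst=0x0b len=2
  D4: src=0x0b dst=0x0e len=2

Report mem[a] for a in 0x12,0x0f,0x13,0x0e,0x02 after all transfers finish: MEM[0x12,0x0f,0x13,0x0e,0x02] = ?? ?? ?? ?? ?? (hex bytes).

MEM[0x12,0x0f,0x13,0x0e,0x02] = be f4 49 59 d7

[0] 0x04->0x12 len=7 : 47 6e c0 d7 ef 58 9c
[1] 0x0d->0x0a len=2 : 49 59
[2] 0x0c->0x12 len=6 : be 49 59 f4 72 ac
[3] 0x0e->0x0b len=2 : 59 f4
[4] 0x0b->0x0e len=2 : 59 f4
query mem[0x12]=0xbe, mem[0x0f]=0xf4, mem[0x13]=0x49, mem[0x0e]=0x59, mem[0x02]=0xd7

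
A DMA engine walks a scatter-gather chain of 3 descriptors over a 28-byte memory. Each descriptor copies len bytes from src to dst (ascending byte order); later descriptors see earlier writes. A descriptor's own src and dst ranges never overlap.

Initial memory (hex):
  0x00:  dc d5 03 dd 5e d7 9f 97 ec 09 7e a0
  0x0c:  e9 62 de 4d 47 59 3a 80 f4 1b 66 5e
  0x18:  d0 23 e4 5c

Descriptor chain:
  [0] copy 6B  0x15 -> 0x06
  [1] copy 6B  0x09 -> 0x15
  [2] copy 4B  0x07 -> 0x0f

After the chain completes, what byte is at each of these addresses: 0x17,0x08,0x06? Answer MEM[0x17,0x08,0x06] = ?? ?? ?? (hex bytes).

D0: mem[0x06..0x0b] <- [1b 66 5e d0 23 e4]
D1: mem[0x15..0x1a] <- [d0 23 e4 e9 62 de]
D2: mem[0x0f..0x12] <- [66 5e d0 23]
query mem[0x17]=0xe4, mem[0x08]=0x5e, mem[0x06]=0x1b

MEM[0x17,0x08,0x06] = e4 5e 1b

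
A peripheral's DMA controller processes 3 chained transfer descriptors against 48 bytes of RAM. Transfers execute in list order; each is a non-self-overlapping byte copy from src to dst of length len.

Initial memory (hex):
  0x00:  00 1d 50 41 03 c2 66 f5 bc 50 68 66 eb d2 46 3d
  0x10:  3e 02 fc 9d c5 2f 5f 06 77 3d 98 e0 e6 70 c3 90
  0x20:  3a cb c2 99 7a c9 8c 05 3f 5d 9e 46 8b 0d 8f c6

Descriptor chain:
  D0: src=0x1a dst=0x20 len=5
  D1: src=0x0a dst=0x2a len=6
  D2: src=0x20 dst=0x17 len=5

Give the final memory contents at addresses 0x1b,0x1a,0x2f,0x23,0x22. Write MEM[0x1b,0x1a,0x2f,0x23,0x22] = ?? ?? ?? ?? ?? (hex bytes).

D0: mem[0x20..0x24] <- [98 e0 e6 70 c3]
D1: mem[0x2a..0x2f] <- [68 66 eb d2 46 3d]
D2: mem[0x17..0x1b] <- [98 e0 e6 70 c3]
query mem[0x1b]=0xc3, mem[0x1a]=0x70, mem[0x2f]=0x3d, mem[0x23]=0x70, mem[0x22]=0xe6

MEM[0x1b,0x1a,0x2f,0x23,0x22] = c3 70 3d 70 e6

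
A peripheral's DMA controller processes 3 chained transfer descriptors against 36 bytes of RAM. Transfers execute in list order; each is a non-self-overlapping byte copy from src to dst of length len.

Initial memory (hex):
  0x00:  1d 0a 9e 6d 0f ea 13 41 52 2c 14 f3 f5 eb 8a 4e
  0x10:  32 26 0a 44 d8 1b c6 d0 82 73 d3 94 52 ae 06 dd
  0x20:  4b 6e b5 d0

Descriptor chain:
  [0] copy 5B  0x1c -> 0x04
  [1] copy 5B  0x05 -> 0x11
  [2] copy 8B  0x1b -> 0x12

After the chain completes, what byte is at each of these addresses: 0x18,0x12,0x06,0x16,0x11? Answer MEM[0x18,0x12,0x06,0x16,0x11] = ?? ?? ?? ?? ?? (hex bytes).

MEM[0x18,0x12,0x06,0x16,0x11] = 6e 94 06 dd ae

D0: mem[0x04..0x08] <- [52 ae 06 dd 4b]
D1: mem[0x11..0x15] <- [ae 06 dd 4b 2c]
D2: mem[0x12..0x19] <- [94 52 ae 06 dd 4b 6e b5]
query mem[0x18]=0x6e, mem[0x12]=0x94, mem[0x06]=0x06, mem[0x16]=0xdd, mem[0x11]=0xae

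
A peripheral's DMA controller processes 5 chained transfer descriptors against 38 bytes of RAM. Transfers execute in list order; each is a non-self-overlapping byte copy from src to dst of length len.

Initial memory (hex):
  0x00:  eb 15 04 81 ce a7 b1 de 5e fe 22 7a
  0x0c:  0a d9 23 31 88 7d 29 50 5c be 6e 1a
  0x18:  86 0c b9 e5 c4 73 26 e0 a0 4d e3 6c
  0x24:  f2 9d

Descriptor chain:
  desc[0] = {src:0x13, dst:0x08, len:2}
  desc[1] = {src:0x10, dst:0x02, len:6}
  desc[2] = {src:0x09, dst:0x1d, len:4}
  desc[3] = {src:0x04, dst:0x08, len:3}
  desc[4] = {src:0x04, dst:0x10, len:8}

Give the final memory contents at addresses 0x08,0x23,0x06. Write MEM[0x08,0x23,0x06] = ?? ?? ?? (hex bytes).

#0 dst[0x08+2] := {0x50,0x5c}
#1 dst[0x02+6] := {0x88,0x7d,0x29,0x50,0x5c,0xbe}
#2 dst[0x1d+4] := {0x5c,0x22,0x7a,0x0a}
#3 dst[0x08+3] := {0x29,0x50,0x5c}
#4 dst[0x10+8] := {0x29,0x50,0x5c,0xbe,0x29,0x50,0x5c,0x7a}
query mem[0x08]=0x29, mem[0x23]=0x6c, mem[0x06]=0x5c

MEM[0x08,0x23,0x06] = 29 6c 5c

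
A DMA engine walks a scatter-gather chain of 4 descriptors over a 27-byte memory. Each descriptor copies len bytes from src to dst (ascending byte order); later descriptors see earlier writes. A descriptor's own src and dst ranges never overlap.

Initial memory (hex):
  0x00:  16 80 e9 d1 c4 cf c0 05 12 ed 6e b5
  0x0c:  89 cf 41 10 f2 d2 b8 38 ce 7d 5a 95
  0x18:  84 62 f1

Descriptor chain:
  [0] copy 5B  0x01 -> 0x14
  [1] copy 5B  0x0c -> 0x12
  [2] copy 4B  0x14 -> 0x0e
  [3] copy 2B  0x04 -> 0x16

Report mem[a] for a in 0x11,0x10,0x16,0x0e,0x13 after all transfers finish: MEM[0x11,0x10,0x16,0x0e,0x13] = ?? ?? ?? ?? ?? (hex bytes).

  after D0: wrote 5B at 0x14 = 80e9d1c4cf
  after D1: wrote 5B at 0x12 = 89cf4110f2
  after D2: wrote 4B at 0x0e = 4110f2c4
  after D3: wrote 2B at 0x16 = c4cf
query mem[0x11]=0xc4, mem[0x10]=0xf2, mem[0x16]=0xc4, mem[0x0e]=0x41, mem[0x13]=0xcf

MEM[0x11,0x10,0x16,0x0e,0x13] = c4 f2 c4 41 cf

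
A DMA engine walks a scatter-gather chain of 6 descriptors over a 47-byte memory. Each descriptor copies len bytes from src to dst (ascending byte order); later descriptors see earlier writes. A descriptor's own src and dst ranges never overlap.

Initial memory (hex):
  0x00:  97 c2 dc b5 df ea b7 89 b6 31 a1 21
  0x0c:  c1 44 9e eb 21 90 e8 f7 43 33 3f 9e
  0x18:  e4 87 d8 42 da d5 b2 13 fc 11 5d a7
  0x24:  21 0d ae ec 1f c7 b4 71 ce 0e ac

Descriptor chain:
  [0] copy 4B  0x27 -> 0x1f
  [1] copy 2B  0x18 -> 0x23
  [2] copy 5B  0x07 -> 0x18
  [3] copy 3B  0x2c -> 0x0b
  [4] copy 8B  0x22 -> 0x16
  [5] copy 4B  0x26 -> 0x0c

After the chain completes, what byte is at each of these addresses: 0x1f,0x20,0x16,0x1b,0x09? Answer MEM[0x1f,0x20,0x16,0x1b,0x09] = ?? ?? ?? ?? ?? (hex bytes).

MEM[0x1f,0x20,0x16,0x1b,0x09] = ec 1f b4 ec 31

#0 dst[0x1f+4] := {0xec,0x1f,0xc7,0xb4}
#1 dst[0x23+2] := {0xe4,0x87}
#2 dst[0x18+5] := {0x89,0xb6,0x31,0xa1,0x21}
#3 dst[0x0b+3] := {0xce,0x0e,0xac}
#4 dst[0x16+8] := {0xb4,0xe4,0x87,0x0d,0xae,0xec,0x1f,0xc7}
#5 dst[0x0c+4] := {0xae,0xec,0x1f,0xc7}
query mem[0x1f]=0xec, mem[0x20]=0x1f, mem[0x16]=0xb4, mem[0x1b]=0xec, mem[0x09]=0x31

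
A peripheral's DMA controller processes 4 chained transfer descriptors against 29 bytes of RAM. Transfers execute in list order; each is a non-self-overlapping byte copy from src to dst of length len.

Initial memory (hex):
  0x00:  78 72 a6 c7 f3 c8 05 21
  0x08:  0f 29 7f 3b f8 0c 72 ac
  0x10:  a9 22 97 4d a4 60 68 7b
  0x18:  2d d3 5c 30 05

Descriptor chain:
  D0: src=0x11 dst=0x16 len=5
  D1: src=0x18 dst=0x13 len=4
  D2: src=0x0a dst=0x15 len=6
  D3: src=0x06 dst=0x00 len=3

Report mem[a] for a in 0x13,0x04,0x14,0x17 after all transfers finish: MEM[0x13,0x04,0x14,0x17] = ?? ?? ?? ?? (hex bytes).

D0: mem[0x16..0x1a] <- [22 97 4d a4 60]
D1: mem[0x13..0x16] <- [4d a4 60 30]
D2: mem[0x15..0x1a] <- [7f 3b f8 0c 72 ac]
D3: mem[0x00..0x02] <- [05 21 0f]
query mem[0x13]=0x4d, mem[0x04]=0xf3, mem[0x14]=0xa4, mem[0x17]=0xf8

MEM[0x13,0x04,0x14,0x17] = 4d f3 a4 f8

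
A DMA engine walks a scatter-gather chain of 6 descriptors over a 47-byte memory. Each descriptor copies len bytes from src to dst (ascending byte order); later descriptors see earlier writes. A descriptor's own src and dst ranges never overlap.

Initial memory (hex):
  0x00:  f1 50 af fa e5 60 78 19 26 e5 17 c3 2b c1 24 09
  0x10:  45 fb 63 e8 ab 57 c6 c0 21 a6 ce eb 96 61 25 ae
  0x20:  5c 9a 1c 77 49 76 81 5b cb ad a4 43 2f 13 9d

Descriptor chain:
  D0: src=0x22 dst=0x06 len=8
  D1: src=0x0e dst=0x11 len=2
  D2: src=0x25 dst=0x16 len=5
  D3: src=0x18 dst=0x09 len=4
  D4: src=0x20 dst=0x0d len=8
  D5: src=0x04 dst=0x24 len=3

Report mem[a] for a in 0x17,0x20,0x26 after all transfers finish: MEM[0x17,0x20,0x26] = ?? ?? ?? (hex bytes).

MEM[0x17,0x20,0x26] = 81 5c 1c

  after D0: wrote 8B at 0x06 = 1c774976815bcbad
  after D1: wrote 2B at 0x11 = 2409
  after D2: wrote 5B at 0x16 = 76815bcbad
  after D3: wrote 4B at 0x09 = 5bcbadeb
  after D4: wrote 8B at 0x0d = 5c9a1c774976815b
  after D5: wrote 3B at 0x24 = e5601c
query mem[0x17]=0x81, mem[0x20]=0x5c, mem[0x26]=0x1c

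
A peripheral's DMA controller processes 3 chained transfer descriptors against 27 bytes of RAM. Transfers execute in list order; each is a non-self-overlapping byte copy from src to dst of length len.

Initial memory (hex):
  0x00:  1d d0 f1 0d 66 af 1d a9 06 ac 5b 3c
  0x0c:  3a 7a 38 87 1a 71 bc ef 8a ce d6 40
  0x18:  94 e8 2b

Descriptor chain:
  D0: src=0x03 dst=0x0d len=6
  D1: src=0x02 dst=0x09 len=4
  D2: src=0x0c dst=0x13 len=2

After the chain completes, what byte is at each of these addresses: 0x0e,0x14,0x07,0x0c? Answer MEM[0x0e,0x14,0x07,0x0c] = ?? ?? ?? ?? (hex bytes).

D0: mem[0x0d..0x12] <- [0d 66 af 1d a9 06]
D1: mem[0x09..0x0c] <- [f1 0d 66 af]
D2: mem[0x13..0x14] <- [af 0d]
query mem[0x0e]=0x66, mem[0x14]=0x0d, mem[0x07]=0xa9, mem[0x0c]=0xaf

MEM[0x0e,0x14,0x07,0x0c] = 66 0d a9 af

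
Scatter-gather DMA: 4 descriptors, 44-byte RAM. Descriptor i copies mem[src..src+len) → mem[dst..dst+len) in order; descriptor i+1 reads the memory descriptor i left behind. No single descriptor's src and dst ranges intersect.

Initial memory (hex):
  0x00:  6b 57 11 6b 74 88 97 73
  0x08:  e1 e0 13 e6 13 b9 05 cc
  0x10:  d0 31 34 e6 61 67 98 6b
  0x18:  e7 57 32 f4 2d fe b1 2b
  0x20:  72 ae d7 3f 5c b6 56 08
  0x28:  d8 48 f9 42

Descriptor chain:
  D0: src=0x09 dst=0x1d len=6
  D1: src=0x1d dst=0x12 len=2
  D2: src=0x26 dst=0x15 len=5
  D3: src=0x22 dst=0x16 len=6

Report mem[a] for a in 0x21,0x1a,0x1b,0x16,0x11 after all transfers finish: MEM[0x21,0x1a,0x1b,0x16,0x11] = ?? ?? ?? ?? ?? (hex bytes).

[0] 0x09->0x1d len=6 : e0 13 e6 13 b9 05
[1] 0x1d->0x12 len=2 : e0 13
[2] 0x26->0x15 len=5 : 56 08 d8 48 f9
[3] 0x22->0x16 len=6 : 05 3f 5c b6 56 08
query mem[0x21]=0xb9, mem[0x1a]=0x56, mem[0x1b]=0x08, mem[0x16]=0x05, mem[0x11]=0x31

MEM[0x21,0x1a,0x1b,0x16,0x11] = b9 56 08 05 31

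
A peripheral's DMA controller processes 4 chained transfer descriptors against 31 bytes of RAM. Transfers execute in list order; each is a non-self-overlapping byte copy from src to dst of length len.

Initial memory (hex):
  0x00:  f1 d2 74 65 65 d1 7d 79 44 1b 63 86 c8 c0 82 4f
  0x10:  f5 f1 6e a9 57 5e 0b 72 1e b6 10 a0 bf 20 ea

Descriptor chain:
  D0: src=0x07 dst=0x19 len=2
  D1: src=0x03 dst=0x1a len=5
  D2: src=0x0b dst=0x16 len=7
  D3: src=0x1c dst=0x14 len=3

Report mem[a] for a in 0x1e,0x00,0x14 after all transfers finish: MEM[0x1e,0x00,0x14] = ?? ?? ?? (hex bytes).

#0 dst[0x19+2] := {0x79,0x44}
#1 dst[0x1a+5] := {0x65,0x65,0xd1,0x7d,0x79}
#2 dst[0x16+7] := {0x86,0xc8,0xc0,0x82,0x4f,0xf5,0xf1}
#3 dst[0x14+3] := {0xf1,0x7d,0x79}
query mem[0x1e]=0x79, mem[0x00]=0xf1, mem[0x14]=0xf1

MEM[0x1e,0x00,0x14] = 79 f1 f1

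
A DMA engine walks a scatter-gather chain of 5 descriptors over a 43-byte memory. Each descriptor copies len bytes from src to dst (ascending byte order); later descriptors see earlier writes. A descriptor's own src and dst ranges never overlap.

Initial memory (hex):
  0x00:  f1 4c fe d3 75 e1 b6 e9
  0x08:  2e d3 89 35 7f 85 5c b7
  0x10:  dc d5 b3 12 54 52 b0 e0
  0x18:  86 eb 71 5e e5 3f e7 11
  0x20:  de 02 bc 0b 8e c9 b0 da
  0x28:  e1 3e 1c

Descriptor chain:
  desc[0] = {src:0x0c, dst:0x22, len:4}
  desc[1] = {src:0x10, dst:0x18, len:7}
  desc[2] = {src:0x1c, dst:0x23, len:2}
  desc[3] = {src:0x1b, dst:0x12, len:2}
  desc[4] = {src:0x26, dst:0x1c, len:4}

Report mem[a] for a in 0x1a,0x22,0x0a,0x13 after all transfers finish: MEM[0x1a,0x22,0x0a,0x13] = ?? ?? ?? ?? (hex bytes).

MEM[0x1a,0x22,0x0a,0x13] = b3 7f 89 54

  after D0: wrote 4B at 0x22 = 7f855cb7
  after D1: wrote 7B at 0x18 = dcd5b3125452b0
  after D2: wrote 2B at 0x23 = 5452
  after D3: wrote 2B at 0x12 = 1254
  after D4: wrote 4B at 0x1c = b0dae13e
query mem[0x1a]=0xb3, mem[0x22]=0x7f, mem[0x0a]=0x89, mem[0x13]=0x54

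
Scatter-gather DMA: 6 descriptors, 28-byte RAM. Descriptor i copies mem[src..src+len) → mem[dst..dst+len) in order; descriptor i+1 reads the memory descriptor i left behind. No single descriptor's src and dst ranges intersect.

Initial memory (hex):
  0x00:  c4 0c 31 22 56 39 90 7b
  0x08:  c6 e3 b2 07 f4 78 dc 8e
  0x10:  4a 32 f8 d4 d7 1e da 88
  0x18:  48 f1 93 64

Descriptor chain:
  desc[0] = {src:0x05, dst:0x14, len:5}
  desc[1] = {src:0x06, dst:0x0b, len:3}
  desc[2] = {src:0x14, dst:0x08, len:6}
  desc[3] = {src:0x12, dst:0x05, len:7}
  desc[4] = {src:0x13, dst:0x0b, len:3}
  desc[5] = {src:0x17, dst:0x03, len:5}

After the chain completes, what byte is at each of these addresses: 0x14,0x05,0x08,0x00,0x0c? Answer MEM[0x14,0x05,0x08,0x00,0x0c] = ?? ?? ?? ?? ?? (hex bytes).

MEM[0x14,0x05,0x08,0x00,0x0c] = 39 f1 90 c4 39

  after D0: wrote 5B at 0x14 = 39907bc6e3
  after D1: wrote 3B at 0x0b = 907bc6
  after D2: wrote 6B at 0x08 = 39907bc6e3f1
  after D3: wrote 7B at 0x05 = f8d439907bc6e3
  after D4: wrote 3B at 0x0b = d43990
  after D5: wrote 5B at 0x03 = c6e3f19364
query mem[0x14]=0x39, mem[0x05]=0xf1, mem[0x08]=0x90, mem[0x00]=0xc4, mem[0x0c]=0x39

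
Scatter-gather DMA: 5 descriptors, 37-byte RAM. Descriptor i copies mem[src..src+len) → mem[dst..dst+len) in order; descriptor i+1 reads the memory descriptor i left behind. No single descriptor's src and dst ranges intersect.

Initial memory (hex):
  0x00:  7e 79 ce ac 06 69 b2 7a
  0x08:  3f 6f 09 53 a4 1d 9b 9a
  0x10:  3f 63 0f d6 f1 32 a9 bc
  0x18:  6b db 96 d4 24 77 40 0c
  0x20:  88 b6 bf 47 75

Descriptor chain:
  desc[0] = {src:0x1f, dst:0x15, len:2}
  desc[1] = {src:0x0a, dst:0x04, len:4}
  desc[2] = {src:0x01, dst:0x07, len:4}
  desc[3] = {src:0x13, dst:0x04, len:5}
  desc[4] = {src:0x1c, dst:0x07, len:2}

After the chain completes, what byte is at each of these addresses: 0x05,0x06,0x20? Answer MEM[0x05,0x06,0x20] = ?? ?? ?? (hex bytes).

  after D0: wrote 2B at 0x15 = 0c88
  after D1: wrote 4B at 0x04 = 0953a41d
  after D2: wrote 4B at 0x07 = 79ceac09
  after D3: wrote 5B at 0x04 = d6f10c88bc
  after D4: wrote 2B at 0x07 = 2477
query mem[0x05]=0xf1, mem[0x06]=0x0c, mem[0x20]=0x88

MEM[0x05,0x06,0x20] = f1 0c 88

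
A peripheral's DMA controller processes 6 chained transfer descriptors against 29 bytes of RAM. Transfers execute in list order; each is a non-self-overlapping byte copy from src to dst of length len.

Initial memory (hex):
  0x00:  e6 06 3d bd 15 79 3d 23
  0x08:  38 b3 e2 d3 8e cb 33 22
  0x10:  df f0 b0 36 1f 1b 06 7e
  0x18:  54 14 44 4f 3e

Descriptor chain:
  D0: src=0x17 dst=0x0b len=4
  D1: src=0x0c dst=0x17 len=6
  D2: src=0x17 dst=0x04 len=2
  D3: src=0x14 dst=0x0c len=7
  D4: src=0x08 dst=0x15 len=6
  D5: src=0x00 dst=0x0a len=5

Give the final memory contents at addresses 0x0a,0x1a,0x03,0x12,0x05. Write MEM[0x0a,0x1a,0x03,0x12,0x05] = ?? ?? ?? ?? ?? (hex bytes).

MEM[0x0a,0x1a,0x03,0x12,0x05] = e6 1b bd 22 14

#0 dst[0x0b+4] := {0x7e,0x54,0x14,0x44}
#1 dst[0x17+6] := {0x54,0x14,0x44,0x22,0xdf,0xf0}
#2 dst[0x04+2] := {0x54,0x14}
#3 dst[0x0c+7] := {0x1f,0x1b,0x06,0x54,0x14,0x44,0x22}
#4 dst[0x15+6] := {0x38,0xb3,0xe2,0x7e,0x1f,0x1b}
#5 dst[0x0a+5] := {0xe6,0x06,0x3d,0xbd,0x54}
query mem[0x0a]=0xe6, mem[0x1a]=0x1b, mem[0x03]=0xbd, mem[0x12]=0x22, mem[0x05]=0x14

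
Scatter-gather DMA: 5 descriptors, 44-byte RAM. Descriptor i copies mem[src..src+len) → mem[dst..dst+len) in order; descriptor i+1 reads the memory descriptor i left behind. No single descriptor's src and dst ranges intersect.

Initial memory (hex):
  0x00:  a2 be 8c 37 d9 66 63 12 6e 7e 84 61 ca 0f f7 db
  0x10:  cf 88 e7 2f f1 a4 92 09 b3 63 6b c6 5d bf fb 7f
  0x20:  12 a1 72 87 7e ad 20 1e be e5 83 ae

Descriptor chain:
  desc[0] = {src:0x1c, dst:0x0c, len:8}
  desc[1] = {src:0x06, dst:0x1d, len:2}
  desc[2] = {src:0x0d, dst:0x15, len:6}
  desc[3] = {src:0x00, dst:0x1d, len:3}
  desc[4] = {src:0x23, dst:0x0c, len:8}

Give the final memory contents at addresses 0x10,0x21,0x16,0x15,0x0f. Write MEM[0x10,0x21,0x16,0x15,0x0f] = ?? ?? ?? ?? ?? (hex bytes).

MEM[0x10,0x21,0x16,0x15,0x0f] = 1e a1 fb bf 20

D0: mem[0x0c..0x13] <- [5d bf fb 7f 12 a1 72 87]
D1: mem[0x1d..0x1e] <- [63 12]
D2: mem[0x15..0x1a] <- [bf fb 7f 12 a1 72]
D3: mem[0x1d..0x1f] <- [a2 be 8c]
D4: mem[0x0c..0x13] <- [87 7e ad 20 1e be e5 83]
query mem[0x10]=0x1e, mem[0x21]=0xa1, mem[0x16]=0xfb, mem[0x15]=0xbf, mem[0x0f]=0x20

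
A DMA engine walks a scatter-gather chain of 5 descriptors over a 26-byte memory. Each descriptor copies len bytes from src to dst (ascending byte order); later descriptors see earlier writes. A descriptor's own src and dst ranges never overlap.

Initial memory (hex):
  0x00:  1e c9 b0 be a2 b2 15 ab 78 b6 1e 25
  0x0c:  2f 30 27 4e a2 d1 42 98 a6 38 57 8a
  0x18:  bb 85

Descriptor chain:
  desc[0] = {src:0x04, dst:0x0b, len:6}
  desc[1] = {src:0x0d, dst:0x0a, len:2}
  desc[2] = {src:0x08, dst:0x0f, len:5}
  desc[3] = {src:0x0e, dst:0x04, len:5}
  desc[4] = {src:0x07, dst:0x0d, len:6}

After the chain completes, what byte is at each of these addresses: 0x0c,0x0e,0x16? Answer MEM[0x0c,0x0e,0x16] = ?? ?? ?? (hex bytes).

MEM[0x0c,0x0e,0x16] = b2 ab 57

  after D0: wrote 6B at 0x0b = a2b215ab78b6
  after D1: wrote 2B at 0x0a = 15ab
  after D2: wrote 5B at 0x0f = 78b615abb2
  after D3: wrote 5B at 0x04 = ab78b615ab
  after D4: wrote 6B at 0x0d = 15abb615abb2
query mem[0x0c]=0xb2, mem[0x0e]=0xab, mem[0x16]=0x57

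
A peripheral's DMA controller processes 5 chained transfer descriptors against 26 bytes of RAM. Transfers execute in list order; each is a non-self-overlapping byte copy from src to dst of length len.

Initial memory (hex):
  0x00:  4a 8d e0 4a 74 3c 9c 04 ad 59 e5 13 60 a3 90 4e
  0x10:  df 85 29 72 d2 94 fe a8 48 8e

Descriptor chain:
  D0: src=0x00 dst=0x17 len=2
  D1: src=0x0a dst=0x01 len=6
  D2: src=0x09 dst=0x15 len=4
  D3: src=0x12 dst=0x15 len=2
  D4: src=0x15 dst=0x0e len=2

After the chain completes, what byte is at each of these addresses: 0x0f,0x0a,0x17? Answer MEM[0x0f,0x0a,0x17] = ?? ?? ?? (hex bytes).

MEM[0x0f,0x0a,0x17] = 72 e5 13

D0: mem[0x17..0x18] <- [4a 8d]
D1: mem[0x01..0x06] <- [e5 13 60 a3 90 4e]
D2: mem[0x15..0x18] <- [59 e5 13 60]
D3: mem[0x15..0x16] <- [29 72]
D4: mem[0x0e..0x0f] <- [29 72]
query mem[0x0f]=0x72, mem[0x0a]=0xe5, mem[0x17]=0x13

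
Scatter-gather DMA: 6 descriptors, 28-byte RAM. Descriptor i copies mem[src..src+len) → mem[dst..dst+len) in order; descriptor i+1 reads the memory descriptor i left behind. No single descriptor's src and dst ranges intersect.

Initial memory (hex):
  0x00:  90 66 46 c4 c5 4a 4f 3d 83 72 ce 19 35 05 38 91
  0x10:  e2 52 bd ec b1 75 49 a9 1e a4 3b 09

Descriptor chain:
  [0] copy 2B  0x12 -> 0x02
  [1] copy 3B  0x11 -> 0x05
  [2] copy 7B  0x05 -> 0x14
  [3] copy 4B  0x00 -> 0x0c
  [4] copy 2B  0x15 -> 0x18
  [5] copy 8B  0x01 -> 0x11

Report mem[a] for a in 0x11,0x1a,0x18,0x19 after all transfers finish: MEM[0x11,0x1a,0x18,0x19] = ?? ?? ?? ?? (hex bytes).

MEM[0x11,0x1a,0x18,0x19] = 66 19 83 ec

[0] 0x12->0x02 len=2 : bd ec
[1] 0x11->0x05 len=3 : 52 bd ec
[2] 0x05->0x14 len=7 : 52 bd ec 83 72 ce 19
[3] 0x00->0x0c len=4 : 90 66 bd ec
[4] 0x15->0x18 len=2 : bd ec
[5] 0x01->0x11 len=8 : 66 bd ec c5 52 bd ec 83
query mem[0x11]=0x66, mem[0x1a]=0x19, mem[0x18]=0x83, mem[0x19]=0xec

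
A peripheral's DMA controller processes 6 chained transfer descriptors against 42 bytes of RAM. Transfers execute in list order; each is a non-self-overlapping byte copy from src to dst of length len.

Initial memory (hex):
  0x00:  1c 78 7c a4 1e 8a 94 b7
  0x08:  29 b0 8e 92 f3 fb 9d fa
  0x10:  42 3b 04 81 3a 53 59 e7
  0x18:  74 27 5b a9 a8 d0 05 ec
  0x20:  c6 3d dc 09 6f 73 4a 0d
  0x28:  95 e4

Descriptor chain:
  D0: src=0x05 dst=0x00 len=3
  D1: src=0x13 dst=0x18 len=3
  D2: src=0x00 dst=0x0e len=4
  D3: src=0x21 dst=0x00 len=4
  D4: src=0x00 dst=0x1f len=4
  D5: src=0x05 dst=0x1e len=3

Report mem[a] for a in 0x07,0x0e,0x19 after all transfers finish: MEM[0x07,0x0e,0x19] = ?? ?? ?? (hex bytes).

MEM[0x07,0x0e,0x19] = b7 8a 3a

#0 dst[0x00+3] := {0x8a,0x94,0xb7}
#1 dst[0x18+3] := {0x81,0x3a,0x53}
#2 dst[0x0e+4] := {0x8a,0x94,0xb7,0xa4}
#3 dst[0x00+4] := {0x3d,0xdc,0x09,0x6f}
#4 dst[0x1f+4] := {0x3d,0xdc,0x09,0x6f}
#5 dst[0x1e+3] := {0x8a,0x94,0xb7}
query mem[0x07]=0xb7, mem[0x0e]=0x8a, mem[0x19]=0x3a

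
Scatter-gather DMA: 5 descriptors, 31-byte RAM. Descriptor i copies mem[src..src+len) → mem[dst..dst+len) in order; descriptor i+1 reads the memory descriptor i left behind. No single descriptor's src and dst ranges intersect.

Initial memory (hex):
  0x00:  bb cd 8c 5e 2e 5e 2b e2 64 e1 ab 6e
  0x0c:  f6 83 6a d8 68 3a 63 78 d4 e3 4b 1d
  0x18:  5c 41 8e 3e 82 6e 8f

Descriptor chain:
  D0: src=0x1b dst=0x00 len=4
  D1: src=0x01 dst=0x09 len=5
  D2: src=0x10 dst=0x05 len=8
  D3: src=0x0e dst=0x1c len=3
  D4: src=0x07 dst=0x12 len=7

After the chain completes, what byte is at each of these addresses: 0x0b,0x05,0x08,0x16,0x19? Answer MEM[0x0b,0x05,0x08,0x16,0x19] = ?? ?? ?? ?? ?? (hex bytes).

MEM[0x0b,0x05,0x08,0x16,0x19] = 4b 68 78 4b 41

#0 dst[0x00+4] := {0x3e,0x82,0x6e,0x8f}
#1 dst[0x09+5] := {0x82,0x6e,0x8f,0x2e,0x5e}
#2 dst[0x05+8] := {0x68,0x3a,0x63,0x78,0xd4,0xe3,0x4b,0x1d}
#3 dst[0x1c+3] := {0x6a,0xd8,0x68}
#4 dst[0x12+7] := {0x63,0x78,0xd4,0xe3,0x4b,0x1d,0x5e}
query mem[0x0b]=0x4b, mem[0x05]=0x68, mem[0x08]=0x78, mem[0x16]=0x4b, mem[0x19]=0x41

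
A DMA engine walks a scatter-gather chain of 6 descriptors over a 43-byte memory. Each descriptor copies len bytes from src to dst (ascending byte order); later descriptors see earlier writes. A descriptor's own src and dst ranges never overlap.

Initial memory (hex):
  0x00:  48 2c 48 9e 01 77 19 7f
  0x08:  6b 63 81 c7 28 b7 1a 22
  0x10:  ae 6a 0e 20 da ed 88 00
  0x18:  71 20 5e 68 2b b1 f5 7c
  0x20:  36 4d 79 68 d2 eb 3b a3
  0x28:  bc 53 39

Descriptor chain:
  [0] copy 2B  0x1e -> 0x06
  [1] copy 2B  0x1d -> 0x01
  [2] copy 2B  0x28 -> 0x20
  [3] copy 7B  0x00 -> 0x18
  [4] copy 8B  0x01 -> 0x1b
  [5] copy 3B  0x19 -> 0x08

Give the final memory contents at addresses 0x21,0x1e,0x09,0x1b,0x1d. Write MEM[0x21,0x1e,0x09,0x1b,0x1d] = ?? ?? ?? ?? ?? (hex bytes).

#0 dst[0x06+2] := {0xf5,0x7c}
#1 dst[0x01+2] := {0xb1,0xf5}
#2 dst[0x20+2] := {0xbc,0x53}
#3 dst[0x18+7] := {0x48,0xb1,0xf5,0x9e,0x01,0x77,0xf5}
#4 dst[0x1b+8] := {0xb1,0xf5,0x9e,0x01,0x77,0xf5,0x7c,0x6b}
#5 dst[0x08+3] := {0xb1,0xf5,0xb1}
query mem[0x21]=0x7c, mem[0x1e]=0x01, mem[0x09]=0xf5, mem[0x1b]=0xb1, mem[0x1d]=0x9e

MEM[0x21,0x1e,0x09,0x1b,0x1d] = 7c 01 f5 b1 9e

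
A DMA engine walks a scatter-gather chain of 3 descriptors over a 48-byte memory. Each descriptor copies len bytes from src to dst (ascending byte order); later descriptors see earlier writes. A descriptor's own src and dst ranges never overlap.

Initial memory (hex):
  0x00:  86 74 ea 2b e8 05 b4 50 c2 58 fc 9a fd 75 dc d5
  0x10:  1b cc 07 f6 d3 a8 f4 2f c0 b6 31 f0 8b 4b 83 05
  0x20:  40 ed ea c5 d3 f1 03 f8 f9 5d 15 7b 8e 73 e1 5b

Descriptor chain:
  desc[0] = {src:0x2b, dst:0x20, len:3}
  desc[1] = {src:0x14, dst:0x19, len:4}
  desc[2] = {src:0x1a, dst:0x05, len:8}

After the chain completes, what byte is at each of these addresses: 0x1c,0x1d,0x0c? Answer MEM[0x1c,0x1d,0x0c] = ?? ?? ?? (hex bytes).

#0 dst[0x20+3] := {0x7b,0x8e,0x73}
#1 dst[0x19+4] := {0xd3,0xa8,0xf4,0x2f}
#2 dst[0x05+8] := {0xa8,0xf4,0x2f,0x4b,0x83,0x05,0x7b,0x8e}
query mem[0x1c]=0x2f, mem[0x1d]=0x4b, mem[0x0c]=0x8e

MEM[0x1c,0x1d,0x0c] = 2f 4b 8e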